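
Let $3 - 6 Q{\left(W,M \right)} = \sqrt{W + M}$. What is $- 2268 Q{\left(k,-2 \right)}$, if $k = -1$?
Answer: $-1134 + 378 i \sqrt{3} \approx -1134.0 + 654.71 i$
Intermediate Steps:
$Q{\left(W,M \right)} = \frac{1}{2} - \frac{\sqrt{M + W}}{6}$ ($Q{\left(W,M \right)} = \frac{1}{2} - \frac{\sqrt{W + M}}{6} = \frac{1}{2} - \frac{\sqrt{M + W}}{6}$)
$- 2268 Q{\left(k,-2 \right)} = - 2268 \left(\frac{1}{2} - \frac{\sqrt{-2 - 1}}{6}\right) = - 2268 \left(\frac{1}{2} - \frac{\sqrt{-3}}{6}\right) = - 2268 \left(\frac{1}{2} - \frac{i \sqrt{3}}{6}\right) = -1134 + 378 i \sqrt{3}$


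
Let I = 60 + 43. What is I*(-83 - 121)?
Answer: -21012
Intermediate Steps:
I = 103
I*(-83 - 121) = 103*(-83 - 121) = 103*(-204) = -21012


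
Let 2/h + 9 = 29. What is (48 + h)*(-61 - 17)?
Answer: -18759/5 ≈ -3751.8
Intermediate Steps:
h = ⅒ (h = 2/(-9 + 29) = 2/20 = 2*(1/20) = ⅒ ≈ 0.10000)
(48 + h)*(-61 - 17) = (48 + ⅒)*(-61 - 17) = (481/10)*(-78) = -18759/5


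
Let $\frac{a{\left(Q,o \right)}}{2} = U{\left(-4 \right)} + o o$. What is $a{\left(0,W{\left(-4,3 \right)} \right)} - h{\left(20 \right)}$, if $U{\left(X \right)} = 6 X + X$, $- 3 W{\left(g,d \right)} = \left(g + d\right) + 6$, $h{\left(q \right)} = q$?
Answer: $- \frac{634}{9} \approx -70.444$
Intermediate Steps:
$W{\left(g,d \right)} = -2 - \frac{d}{3} - \frac{g}{3}$ ($W{\left(g,d \right)} = - \frac{\left(g + d\right) + 6}{3} = - \frac{\left(d + g\right) + 6}{3} = - \frac{6 + d + g}{3} = -2 - \frac{d}{3} - \frac{g}{3}$)
$U{\left(X \right)} = 7 X$
$a{\left(Q,o \right)} = -56 + 2 o^{2}$ ($a{\left(Q,o \right)} = 2 \left(7 \left(-4\right) + o o\right) = 2 \left(-28 + o^{2}\right) = -56 + 2 o^{2}$)
$a{\left(0,W{\left(-4,3 \right)} \right)} - h{\left(20 \right)} = \left(-56 + 2 \left(-2 - 1 - - \frac{4}{3}\right)^{2}\right) - 20 = \left(-56 + 2 \left(-2 - 1 + \frac{4}{3}\right)^{2}\right) - 20 = \left(-56 + 2 \left(- \frac{5}{3}\right)^{2}\right) - 20 = \left(-56 + 2 \cdot \frac{25}{9}\right) - 20 = \left(-56 + \frac{50}{9}\right) - 20 = - \frac{454}{9} - 20 = - \frac{634}{9}$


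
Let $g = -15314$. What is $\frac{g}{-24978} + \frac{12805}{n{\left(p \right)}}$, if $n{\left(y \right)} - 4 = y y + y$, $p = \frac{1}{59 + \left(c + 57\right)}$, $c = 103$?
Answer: $\frac{7671472649893}{2398687296} \approx 3198.2$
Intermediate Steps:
$p = \frac{1}{219}$ ($p = \frac{1}{59 + \left(103 + 57\right)} = \frac{1}{59 + 160} = \frac{1}{219} \approx 0.0045662$)
$n{\left(y \right)} = 4 + y + y^{2}$ ($n{\left(y \right)} = 4 + \left(y y + y\right) = 4 + \left(y^{2} + y\right) = 4 + \left(y + y^{2}\right) = 4 + y + y^{2}$)
$\frac{g}{-24978} + \frac{12805}{n{\left(p \right)}} = - \frac{15314}{-24978} + \frac{12805}{4 + \frac{1}{219} + \left(\frac{1}{219}\right)^{2}} = \left(-15314\right) \left(- \frac{1}{24978}\right) + \frac{12805}{4 + \frac{1}{219} + \frac{1}{47961}} = \frac{7657}{12489} + \frac{12805}{\frac{192064}{47961}} = \frac{7657}{12489} + 12805 \cdot \frac{47961}{192064} = \frac{7657}{12489} + \frac{614140605}{192064} = \frac{7671472649893}{2398687296}$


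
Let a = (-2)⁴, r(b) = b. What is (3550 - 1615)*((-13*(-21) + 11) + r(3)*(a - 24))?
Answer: 503100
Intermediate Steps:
a = 16
(3550 - 1615)*((-13*(-21) + 11) + r(3)*(a - 24)) = (3550 - 1615)*((-13*(-21) + 11) + 3*(16 - 24)) = 1935*((273 + 11) + 3*(-8)) = 1935*(284 - 24) = 1935*260 = 503100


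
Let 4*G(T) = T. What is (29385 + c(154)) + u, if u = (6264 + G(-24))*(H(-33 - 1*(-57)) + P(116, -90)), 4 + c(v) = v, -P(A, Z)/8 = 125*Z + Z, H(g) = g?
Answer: 567905487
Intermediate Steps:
P(A, Z) = -1008*Z (P(A, Z) = -8*(125*Z + Z) = -1008*Z)
c(v) = -4 + v
G(T) = T/4
u = 567875952 (u = (6264 + (¼)*(-24))*((-33 - 1*(-57)) - 1008*(-90)) = (6264 - 6)*((-33 + 57) + 90720) = 6258*(24 + 90720) = 6258*90744 = 567875952)
(29385 + c(154)) + u = (29385 + (-4 + 154)) + 567875952 = (29385 + 150) + 567875952 = 29535 + 567875952 = 567905487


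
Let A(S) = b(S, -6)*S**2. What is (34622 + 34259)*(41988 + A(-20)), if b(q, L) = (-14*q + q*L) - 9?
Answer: 13665163828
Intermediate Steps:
b(q, L) = -9 - 14*q + L*q (b(q, L) = (-14*q + L*q) - 9 = -9 - 14*q + L*q)
A(S) = S**2*(-9 - 20*S) (A(S) = (-9 - 14*S - 6*S)*S**2 = (-9 - 20*S)*S**2 = S**2*(-9 - 20*S))
(34622 + 34259)*(41988 + A(-20)) = (34622 + 34259)*(41988 + (-20)**2*(-9 - 20*(-20))) = 68881*(41988 + 400*(-9 + 400)) = 68881*(41988 + 400*391) = 68881*(41988 + 156400) = 68881*198388 = 13665163828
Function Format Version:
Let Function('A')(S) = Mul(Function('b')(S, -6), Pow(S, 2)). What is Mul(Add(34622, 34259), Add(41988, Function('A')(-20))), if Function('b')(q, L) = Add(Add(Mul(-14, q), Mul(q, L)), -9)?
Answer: 13665163828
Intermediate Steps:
Function('b')(q, L) = Add(-9, Mul(-14, q), Mul(L, q)) (Function('b')(q, L) = Add(Add(Mul(-14, q), Mul(L, q)), -9) = Add(-9, Mul(-14, q), Mul(L, q)))
Function('A')(S) = Mul(Pow(S, 2), Add(-9, Mul(-20, S))) (Function('A')(S) = Mul(Add(-9, Mul(-14, S), Mul(-6, S)), Pow(S, 2)) = Mul(Add(-9, Mul(-20, S)), Pow(S, 2)) = Mul(Pow(S, 2), Add(-9, Mul(-20, S))))
Mul(Add(34622, 34259), Add(41988, Function('A')(-20))) = Mul(Add(34622, 34259), Add(41988, Mul(Pow(-20, 2), Add(-9, Mul(-20, -20))))) = Mul(68881, Add(41988, Mul(400, Add(-9, 400)))) = Mul(68881, Add(41988, Mul(400, 391))) = Mul(68881, Add(41988, 156400)) = Mul(68881, 198388) = 13665163828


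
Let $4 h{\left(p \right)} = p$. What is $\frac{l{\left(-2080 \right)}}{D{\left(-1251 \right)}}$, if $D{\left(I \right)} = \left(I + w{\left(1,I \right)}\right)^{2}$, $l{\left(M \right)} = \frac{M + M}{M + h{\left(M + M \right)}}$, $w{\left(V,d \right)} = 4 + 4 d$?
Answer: $\frac{4}{117225003} \approx 3.4122 \cdot 10^{-8}$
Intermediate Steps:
$h{\left(p \right)} = \frac{p}{4}$
$l{\left(M \right)} = \frac{4}{3}$ ($l{\left(M \right)} = \frac{M + M}{M + \frac{M + M}{4}} = \frac{2 M}{M + \frac{2 M}{4}} = \frac{2 M}{M + \frac{M}{2}} = \frac{2 M}{\frac{3}{2} M} = 2 M \frac{2}{3 M} = \frac{4}{3}$)
$D{\left(I \right)} = \left(4 + 5 I\right)^{2}$ ($D{\left(I \right)} = \left(I + \left(4 + 4 I\right)\right)^{2} = \left(4 + 5 I\right)^{2}$)
$\frac{l{\left(-2080 \right)}}{D{\left(-1251 \right)}} = \frac{4}{3 \left(4 + 5 \left(-1251\right)\right)^{2}} = \frac{4}{3 \left(4 - 6255\right)^{2}} = \frac{4}{3 \left(-6251\right)^{2}} = \frac{4}{3 \cdot 39075001} = \frac{4}{3} \cdot \frac{1}{39075001} = \frac{4}{117225003}$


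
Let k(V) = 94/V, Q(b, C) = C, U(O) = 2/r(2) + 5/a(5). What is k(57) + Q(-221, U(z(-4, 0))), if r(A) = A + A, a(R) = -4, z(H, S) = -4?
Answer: 205/228 ≈ 0.89912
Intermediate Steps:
r(A) = 2*A
U(O) = -¾ (U(O) = 2/((2*2)) + 5/(-4) = 2/4 + 5*(-¼) = 2*(¼) - 5/4 = ½ - 5/4 = -¾)
k(57) + Q(-221, U(z(-4, 0))) = 94/57 - ¾ = 205/228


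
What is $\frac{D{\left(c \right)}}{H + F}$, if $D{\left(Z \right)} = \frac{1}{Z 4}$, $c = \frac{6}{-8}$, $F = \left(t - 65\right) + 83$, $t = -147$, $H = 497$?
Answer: $- \frac{1}{1104} \approx -0.0009058$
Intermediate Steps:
$F = -129$ ($F = \left(-147 - 65\right) + 83 = -212 + 83 = -129$)
$c = - \frac{3}{4}$ ($c = 6 \left(- \frac{1}{8}\right) = - \frac{3}{4} \approx -0.75$)
$D{\left(Z \right)} = \frac{1}{4 Z}$
$\frac{D{\left(c \right)}}{H + F} = \frac{\frac{1}{4} \frac{1}{- \frac{3}{4}}}{497 - 129} = \frac{\frac{1}{4} \left(- \frac{4}{3}\right)}{368} = \left(- \frac{1}{3}\right) \frac{1}{368} = - \frac{1}{1104}$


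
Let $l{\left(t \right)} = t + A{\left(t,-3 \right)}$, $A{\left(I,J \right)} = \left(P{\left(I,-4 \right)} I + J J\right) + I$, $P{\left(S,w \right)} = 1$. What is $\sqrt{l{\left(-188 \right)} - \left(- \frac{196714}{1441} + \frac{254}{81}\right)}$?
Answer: $\frac{i \sqrt{70914974735}}{12969} \approx 20.533 i$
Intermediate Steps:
$A{\left(I,J \right)} = J^{2} + 2 I$ ($A{\left(I,J \right)} = \left(1 I + J J\right) + I = \left(I + J^{2}\right) + I = J^{2} + 2 I$)
$l{\left(t \right)} = 9 + 3 t$ ($l{\left(t \right)} = t + \left(\left(-3\right)^{2} + 2 t\right) = t + \left(9 + 2 t\right) = 9 + 3 t$)
$\sqrt{l{\left(-188 \right)} - \left(- \frac{196714}{1441} + \frac{254}{81}\right)} = \sqrt{\left(9 + 3 \left(-188\right)\right) - \left(- \frac{196714}{1441} + \frac{254}{81}\right)} = \sqrt{\left(9 - 564\right) - - \frac{15567820}{116721}} = \sqrt{-555 + \left(- \frac{254}{81} + \frac{196714}{1441}\right)} = \sqrt{-555 + \frac{15567820}{116721}} = \sqrt{- \frac{49212335}{116721}} = \frac{i \sqrt{70914974735}}{12969}$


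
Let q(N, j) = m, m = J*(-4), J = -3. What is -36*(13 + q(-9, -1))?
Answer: -900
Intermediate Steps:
m = 12 (m = -3*(-4) = 12)
q(N, j) = 12
-36*(13 + q(-9, -1)) = -36*(13 + 12) = -36*25 = -900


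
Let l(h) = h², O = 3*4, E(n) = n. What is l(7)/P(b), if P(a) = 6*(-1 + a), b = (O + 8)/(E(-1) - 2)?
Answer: -49/46 ≈ -1.0652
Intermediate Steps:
O = 12
b = -20/3 (b = (12 + 8)/(-1 - 2) = 20/(-3) = 20*(-⅓) = -20/3 ≈ -6.6667)
P(a) = -6 + 6*a
l(7)/P(b) = 7²/(-6 + 6*(-20/3)) = 49/(-6 - 40) = 49/(-46) = 49*(-1/46) = -49/46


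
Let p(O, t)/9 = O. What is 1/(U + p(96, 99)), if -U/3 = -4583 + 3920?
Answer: 1/2853 ≈ 0.00035051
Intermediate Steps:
p(O, t) = 9*O
U = 1989 (U = -3*(-4583 + 3920) = -3*(-663) = 1989)
1/(U + p(96, 99)) = 1/(1989 + 9*96) = 1/(1989 + 864) = 1/2853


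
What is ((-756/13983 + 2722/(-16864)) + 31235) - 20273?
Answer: 430815144539/39301552 ≈ 10962.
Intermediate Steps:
((-756/13983 + 2722/(-16864)) + 31235) - 20273 = ((-756*1/13983 + 2722*(-1/16864)) + 31235) - 20273 = ((-252/4661 - 1361/8432) + 31235) - 20273 = (-8468485/39301552 + 31235) - 20273 = 1227575508235/39301552 - 20273 = 430815144539/39301552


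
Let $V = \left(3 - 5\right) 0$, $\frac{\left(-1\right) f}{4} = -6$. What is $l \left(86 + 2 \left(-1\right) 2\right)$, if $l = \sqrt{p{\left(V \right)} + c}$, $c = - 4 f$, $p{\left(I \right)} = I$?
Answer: $328 i \sqrt{6} \approx 803.43 i$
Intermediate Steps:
$f = 24$ ($f = \left(-4\right) \left(-6\right) = 24$)
$V = 0$ ($V = \left(-2\right) 0 = 0$)
$c = -96$ ($c = \left(-4\right) 24 = -96$)
$l = 4 i \sqrt{6}$ ($l = \sqrt{0 - 96} = \sqrt{-96} = 4 i \sqrt{6} \approx 9.798 i$)
$l \left(86 + 2 \left(-1\right) 2\right) = 4 i \sqrt{6} \left(86 + 2 \left(-1\right) 2\right) = 4 i \sqrt{6} \left(86 - 4\right) = 4 i \sqrt{6} \cdot 82 = 328 i \sqrt{6}$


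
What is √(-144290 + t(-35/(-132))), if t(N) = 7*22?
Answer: 2*I*√36034 ≈ 379.65*I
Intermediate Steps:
t(N) = 154
√(-144290 + t(-35/(-132))) = √(-144290 + 154) = √(-144136) = 2*I*√36034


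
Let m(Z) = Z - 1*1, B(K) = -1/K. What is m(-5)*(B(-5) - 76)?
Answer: 2274/5 ≈ 454.80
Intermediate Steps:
m(Z) = -1 + Z (m(Z) = Z - 1 = -1 + Z)
m(-5)*(B(-5) - 76) = (-1 - 5)*(-1/(-5) - 76) = -6*(-1*(-⅕) - 76) = -6*(⅕ - 76) = -6*(-379/5) = 2274/5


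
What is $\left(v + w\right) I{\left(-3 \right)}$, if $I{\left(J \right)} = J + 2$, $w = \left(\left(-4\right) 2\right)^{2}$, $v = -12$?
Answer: $-52$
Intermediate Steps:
$w = 64$ ($w = \left(-8\right)^{2} = 64$)
$I{\left(J \right)} = 2 + J$
$\left(v + w\right) I{\left(-3 \right)} = \left(-12 + 64\right) \left(2 - 3\right) = 52 \left(-1\right) = -52$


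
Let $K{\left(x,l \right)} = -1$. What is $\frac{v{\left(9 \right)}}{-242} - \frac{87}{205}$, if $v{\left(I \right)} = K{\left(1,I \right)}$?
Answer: $- \frac{20849}{49610} \approx -0.42026$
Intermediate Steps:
$v{\left(I \right)} = -1$
$\frac{v{\left(9 \right)}}{-242} - \frac{87}{205} = - \frac{1}{-242} - \frac{87}{205} = \left(-1\right) \left(- \frac{1}{242}\right) - \frac{87}{205} = \frac{1}{242} - \frac{87}{205} = - \frac{20849}{49610}$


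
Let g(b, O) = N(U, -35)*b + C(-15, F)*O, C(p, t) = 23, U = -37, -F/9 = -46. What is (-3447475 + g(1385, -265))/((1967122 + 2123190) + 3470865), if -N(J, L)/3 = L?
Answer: -3308145/7561177 ≈ -0.43752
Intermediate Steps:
F = 414 (F = -9*(-46) = 414)
N(J, L) = -3*L
g(b, O) = 23*O + 105*b (g(b, O) = (-3*(-35))*b + 23*O = 105*b + 23*O = 23*O + 105*b)
(-3447475 + g(1385, -265))/((1967122 + 2123190) + 3470865) = (-3447475 + (23*(-265) + 105*1385))/((1967122 + 2123190) + 3470865) = (-3447475 + (-6095 + 145425))/(4090312 + 3470865) = (-3447475 + 139330)/7561177 = -3308145*1/7561177 = -3308145/7561177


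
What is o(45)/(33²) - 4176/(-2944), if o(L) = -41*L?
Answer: -6139/22264 ≈ -0.27574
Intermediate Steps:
o(45)/(33²) - 4176/(-2944) = (-41*45)/(33²) - 4176/(-2944) = -1845/1089 - 4176*(-1/2944) = -1845*1/1089 + 261/184 = -205/121 + 261/184 = -6139/22264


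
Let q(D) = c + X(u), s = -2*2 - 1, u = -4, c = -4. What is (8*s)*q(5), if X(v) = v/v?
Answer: 120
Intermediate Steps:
X(v) = 1
s = -5 (s = -4 - 1 = -5)
q(D) = -3 (q(D) = -4 + 1 = -3)
(8*s)*q(5) = (8*(-5))*(-3) = -40*(-3) = 120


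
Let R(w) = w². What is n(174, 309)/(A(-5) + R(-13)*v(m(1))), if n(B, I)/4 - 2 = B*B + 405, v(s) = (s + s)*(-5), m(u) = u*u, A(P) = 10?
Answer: -30683/420 ≈ -73.055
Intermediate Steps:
m(u) = u²
v(s) = -10*s (v(s) = (2*s)*(-5) = -10*s)
n(B, I) = 1628 + 4*B² (n(B, I) = 8 + 4*(B*B + 405) = 8 + 4*(B² + 405) = 8 + 4*(405 + B²) = 8 + (1620 + 4*B²) = 1628 + 4*B²)
n(174, 309)/(A(-5) + R(-13)*v(m(1))) = (1628 + 4*174²)/(10 + (-13)²*(-10*1²)) = (1628 + 4*30276)/(10 + 169*(-10*1)) = (1628 + 121104)/(10 + 169*(-10)) = 122732/(10 - 1690) = 122732/(-1680) = 122732*(-1/1680) = -30683/420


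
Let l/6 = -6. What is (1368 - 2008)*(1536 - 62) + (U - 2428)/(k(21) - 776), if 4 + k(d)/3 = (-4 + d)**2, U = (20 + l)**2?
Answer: -74527612/79 ≈ -9.4339e+5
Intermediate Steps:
l = -36 (l = 6*(-6) = -36)
U = 256 (U = (20 - 36)**2 = (-16)**2 = 256)
k(d) = -12 + 3*(-4 + d)**2
(1368 - 2008)*(1536 - 62) + (U - 2428)/(k(21) - 776) = (1368 - 2008)*(1536 - 62) + (256 - 2428)/((-12 + 3*(-4 + 21)**2) - 776) = -640*1474 - 2172/((-12 + 3*17**2) - 776) = -943360 - 2172/((-12 + 3*289) - 776) = -943360 - 2172/((-12 + 867) - 776) = -943360 - 2172/(855 - 776) = -943360 - 2172/79 = -74527612/79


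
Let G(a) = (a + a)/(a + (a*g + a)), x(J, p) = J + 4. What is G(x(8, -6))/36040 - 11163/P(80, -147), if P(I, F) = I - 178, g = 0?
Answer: 201157309/1765960 ≈ 113.91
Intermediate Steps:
x(J, p) = 4 + J
P(I, F) = -178 + I
G(a) = 1 (G(a) = (a + a)/(a + (a*0 + a)) = (2*a)/(a + (0 + a)) = (2*a)/(a + a) = (2*a)/((2*a)) = (2*a)*(1/(2*a)) = 1)
G(x(8, -6))/36040 - 11163/P(80, -147) = 1/36040 - 11163/(-178 + 80) = 1*(1/36040) - 11163/(-98) = 1/36040 - 11163*(-1/98) = 1/36040 + 11163/98 = 201157309/1765960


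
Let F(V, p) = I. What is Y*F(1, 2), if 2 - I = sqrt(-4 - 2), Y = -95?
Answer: -190 + 95*I*sqrt(6) ≈ -190.0 + 232.7*I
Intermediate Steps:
I = 2 - I*sqrt(6) (I = 2 - sqrt(-4 - 2) = 2 - sqrt(-6) = 2 - I*sqrt(6) ≈ 2.0 - 2.4495*I)
F(V, p) = 2 - I*sqrt(6)
Y*F(1, 2) = -95*(2 - I*sqrt(6)) = -190 + 95*I*sqrt(6)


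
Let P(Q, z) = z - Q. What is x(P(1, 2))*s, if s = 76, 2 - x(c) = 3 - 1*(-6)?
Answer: -532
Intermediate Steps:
x(c) = -7 (x(c) = 2 - (3 - 1*(-6)) = 2 - (3 + 6) = 2 - 1*9 = 2 - 9 = -7)
x(P(1, 2))*s = -7*76 = -532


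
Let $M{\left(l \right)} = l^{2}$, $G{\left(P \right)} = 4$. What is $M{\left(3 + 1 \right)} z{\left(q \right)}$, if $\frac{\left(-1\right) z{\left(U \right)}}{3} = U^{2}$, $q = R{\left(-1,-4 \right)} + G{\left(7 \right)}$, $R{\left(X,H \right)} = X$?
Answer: $-432$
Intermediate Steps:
$q = 3$ ($q = -1 + 4 = 3$)
$z{\left(U \right)} = - 3 U^{2}$
$M{\left(3 + 1 \right)} z{\left(q \right)} = \left(3 + 1\right)^{2} \left(- 3 \cdot 3^{2}\right) = 4^{2} \left(\left(-3\right) 9\right) = 16 \left(-27\right) = -432$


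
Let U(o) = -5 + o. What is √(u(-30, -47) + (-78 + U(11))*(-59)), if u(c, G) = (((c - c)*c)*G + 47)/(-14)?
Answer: 5*√33278/14 ≈ 65.151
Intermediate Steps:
u(c, G) = -47/14 (u(c, G) = ((0*c)*G + 47)*(-1/14) = (0*G + 47)*(-1/14) = (0 + 47)*(-1/14) = 47*(-1/14) = -47/14)
√(u(-30, -47) + (-78 + U(11))*(-59)) = √(-47/14 + (-78 + (-5 + 11))*(-59)) = √(-47/14 + (-78 + 6)*(-59)) = √(-47/14 - 72*(-59)) = √(-47/14 + 4248) = √(59425/14) = 5*√33278/14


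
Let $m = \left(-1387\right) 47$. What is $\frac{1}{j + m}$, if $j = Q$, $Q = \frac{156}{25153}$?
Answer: $- \frac{25153}{1639698761} \approx -1.534 \cdot 10^{-5}$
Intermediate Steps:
$Q = \frac{156}{25153}$ ($Q = 156 \cdot \frac{1}{25153} = \frac{156}{25153} \approx 0.006202$)
$j = \frac{156}{25153} \approx 0.006202$
$m = -65189$
$\frac{1}{j + m} = \frac{1}{\frac{156}{25153} - 65189} = \frac{1}{- \frac{1639698761}{25153}} = - \frac{25153}{1639698761}$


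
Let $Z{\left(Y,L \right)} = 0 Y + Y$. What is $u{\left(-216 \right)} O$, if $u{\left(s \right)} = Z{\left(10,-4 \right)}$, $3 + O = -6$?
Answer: $-90$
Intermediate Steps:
$O = -9$ ($O = -3 - 6 = -9$)
$Z{\left(Y,L \right)} = Y$ ($Z{\left(Y,L \right)} = 0 + Y = Y$)
$u{\left(s \right)} = 10$
$u{\left(-216 \right)} O = 10 \left(-9\right) = -90$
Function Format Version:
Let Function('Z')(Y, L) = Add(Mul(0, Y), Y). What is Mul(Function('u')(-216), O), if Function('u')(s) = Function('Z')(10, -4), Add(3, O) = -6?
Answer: -90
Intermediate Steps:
O = -9 (O = Add(-3, -6) = -9)
Function('Z')(Y, L) = Y (Function('Z')(Y, L) = Add(0, Y) = Y)
Function('u')(s) = 10
Mul(Function('u')(-216), O) = Mul(10, -9) = -90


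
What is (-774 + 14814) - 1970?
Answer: 12070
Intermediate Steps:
(-774 + 14814) - 1970 = 14040 - 1970 = 12070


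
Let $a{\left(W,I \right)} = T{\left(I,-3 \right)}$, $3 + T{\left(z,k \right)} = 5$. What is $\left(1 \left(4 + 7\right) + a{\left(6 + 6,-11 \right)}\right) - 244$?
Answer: $-231$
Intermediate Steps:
$T{\left(z,k \right)} = 2$ ($T{\left(z,k \right)} = -3 + 5 = 2$)
$a{\left(W,I \right)} = 2$
$\left(1 \left(4 + 7\right) + a{\left(6 + 6,-11 \right)}\right) - 244 = \left(1 \left(4 + 7\right) + 2\right) - 244 = \left(1 \cdot 11 + 2\right) - 244 = \left(11 + 2\right) - 244 = 13 - 244 = -231$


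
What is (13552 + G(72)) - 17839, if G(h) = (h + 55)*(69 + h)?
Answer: 13620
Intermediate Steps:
G(h) = (55 + h)*(69 + h)
(13552 + G(72)) - 17839 = (13552 + (3795 + 72² + 124*72)) - 17839 = (13552 + (3795 + 5184 + 8928)) - 17839 = (13552 + 17907) - 17839 = 31459 - 17839 = 13620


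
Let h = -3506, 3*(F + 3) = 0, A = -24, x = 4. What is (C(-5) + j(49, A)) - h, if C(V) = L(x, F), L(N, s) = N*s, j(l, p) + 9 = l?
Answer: 3534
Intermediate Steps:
j(l, p) = -9 + l
F = -3 (F = -3 + (⅓)*0 = -3 + 0 = -3)
C(V) = -12 (C(V) = 4*(-3) = -12)
(C(-5) + j(49, A)) - h = (-12 + (-9 + 49)) - 1*(-3506) = (-12 + 40) + 3506 = 28 + 3506 = 3534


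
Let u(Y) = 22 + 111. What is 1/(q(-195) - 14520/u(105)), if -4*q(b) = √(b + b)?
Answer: -1029952/112672837 + 35378*I*√390/1690092555 ≈ -0.0091411 + 0.00041339*I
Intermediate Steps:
q(b) = -√2*√b/4 (q(b) = -√(b + b)/4 = -√2*√b/4)
u(Y) = 133
1/(q(-195) - 14520/u(105)) = 1/(-√2*√(-195)/4 - 14520/133) = 1/(-√2*I*√195/4 - 14520*1/133) = 1/(-I*√390/4 - 14520/133) = 1/(-14520/133 - I*√390/4)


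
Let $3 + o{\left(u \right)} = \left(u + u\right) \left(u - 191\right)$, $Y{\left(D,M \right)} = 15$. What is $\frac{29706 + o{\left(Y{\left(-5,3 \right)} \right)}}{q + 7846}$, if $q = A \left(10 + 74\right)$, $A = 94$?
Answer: $\frac{24423}{15742} \approx 1.5515$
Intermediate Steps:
$q = 7896$ ($q = 94 \left(10 + 74\right) = 94 \cdot 84 = 7896$)
$o{\left(u \right)} = -3 + 2 u \left(-191 + u\right)$ ($o{\left(u \right)} = -3 + \left(u + u\right) \left(u - 191\right) = -3 + 2 u \left(-191 + u\right)$)
$\frac{29706 + o{\left(Y{\left(-5,3 \right)} \right)}}{q + 7846} = \frac{29706 - \left(5733 - 450\right)}{7896 + 7846} = \frac{29706 - 5283}{15742} = \left(29706 - 5283\right) \frac{1}{15742} = 24423 \cdot \frac{1}{15742} = \frac{24423}{15742}$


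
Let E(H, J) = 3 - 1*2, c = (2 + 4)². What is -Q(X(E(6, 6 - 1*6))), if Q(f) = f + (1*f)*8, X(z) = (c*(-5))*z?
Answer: 1620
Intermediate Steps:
c = 36 (c = 6² = 36)
E(H, J) = 1 (E(H, J) = 3 - 2 = 1)
X(z) = -180*z (X(z) = (36*(-5))*z = -180*z)
Q(f) = 9*f (Q(f) = f + f*8 = f + 8*f = 9*f)
-Q(X(E(6, 6 - 1*6))) = -9*(-180*1) = -9*(-180) = -1*(-1620) = 1620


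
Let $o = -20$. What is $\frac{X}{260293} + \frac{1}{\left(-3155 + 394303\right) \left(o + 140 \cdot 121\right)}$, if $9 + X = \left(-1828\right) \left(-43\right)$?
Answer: $\frac{47287211646863}{156607038298080} \approx 0.30195$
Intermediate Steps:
$X = 78595$ ($X = -9 - -78604 = -9 + 78604 = 78595$)
$\frac{X}{260293} + \frac{1}{\left(-3155 + 394303\right) \left(o + 140 \cdot 121\right)} = \frac{78595}{260293} + \frac{1}{\left(-3155 + 394303\right) \left(-20 + 140 \cdot 121\right)} = 78595 \cdot \frac{1}{260293} + \frac{1}{391148 \left(-20 + 16940\right)} = \frac{7145}{23663} + \frac{1}{391148 \cdot 16920} = \frac{7145}{23663} + \frac{1}{391148} \cdot \frac{1}{16920} = \frac{7145}{23663} + \frac{1}{6618224160} = \frac{47287211646863}{156607038298080}$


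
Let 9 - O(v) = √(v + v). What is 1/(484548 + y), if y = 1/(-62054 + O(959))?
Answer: 1865306341624591/903830457191448539209 - √1918/903830457191448539209 ≈ 2.0638e-6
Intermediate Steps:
O(v) = 9 - √2*√v (O(v) = 9 - √(v + v) = 9 - √(2*v) = 9 - √2*√v)
y = 1/(-62045 - √1918) (y = 1/(-62054 + (9 - √2*√959)) = 1/(-62054 + (9 - √1918)) = 1/(-62045 - √1918) ≈ -1.6106e-5)
1/(484548 + y) = 1/(484548 + (-62045/3849580107 + √1918/3849580107)) = 1/(1865306341624591/3849580107 + √1918/3849580107)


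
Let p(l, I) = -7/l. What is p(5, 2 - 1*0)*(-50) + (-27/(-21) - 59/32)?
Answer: 15555/224 ≈ 69.442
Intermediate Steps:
p(5, 2 - 1*0)*(-50) + (-27/(-21) - 59/32) = -7/5*(-50) + (-27/(-21) - 59/32) = -7*1/5*(-50) + (-27*(-1/21) - 59*1/32) = -7/5*(-50) + (9/7 - 59/32) = 70 - 125/224 = 15555/224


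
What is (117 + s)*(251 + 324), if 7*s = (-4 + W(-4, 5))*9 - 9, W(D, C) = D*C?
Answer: 341550/7 ≈ 48793.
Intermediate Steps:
W(D, C) = C*D
s = -225/7 (s = ((-4 + 5*(-4))*9 - 9)/7 = ((-4 - 20)*9 - 9)/7 = (-24*9 - 9)/7 = (-216 - 9)/7 = (1/7)*(-225) = -225/7 ≈ -32.143)
(117 + s)*(251 + 324) = (117 - 225/7)*(251 + 324) = (594/7)*575 = 341550/7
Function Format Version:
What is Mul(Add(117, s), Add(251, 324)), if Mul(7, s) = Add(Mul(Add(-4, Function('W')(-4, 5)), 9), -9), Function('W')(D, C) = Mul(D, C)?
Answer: Rational(341550, 7) ≈ 48793.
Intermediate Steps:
Function('W')(D, C) = Mul(C, D)
s = Rational(-225, 7) (s = Mul(Rational(1, 7), Add(Mul(Add(-4, Mul(5, -4)), 9), -9)) = Mul(Rational(1, 7), Add(Mul(Add(-4, -20), 9), -9)) = Mul(Rational(1, 7), Add(Mul(-24, 9), -9)) = Mul(Rational(1, 7), Add(-216, -9)) = Mul(Rational(1, 7), -225) = Rational(-225, 7) ≈ -32.143)
Mul(Add(117, s), Add(251, 324)) = Mul(Add(117, Rational(-225, 7)), Add(251, 324)) = Mul(Rational(594, 7), 575) = Rational(341550, 7)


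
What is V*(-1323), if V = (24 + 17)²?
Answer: -2223963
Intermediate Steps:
V = 1681 (V = 41² = 1681)
V*(-1323) = 1681*(-1323) = -2223963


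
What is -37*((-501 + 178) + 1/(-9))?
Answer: 107596/9 ≈ 11955.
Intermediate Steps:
-37*((-501 + 178) + 1/(-9)) = -37*(-323 - 1/9) = -37*(-2908/9) = 107596/9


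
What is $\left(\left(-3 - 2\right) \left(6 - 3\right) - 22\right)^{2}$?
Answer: $1369$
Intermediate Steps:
$\left(\left(-3 - 2\right) \left(6 - 3\right) - 22\right)^{2} = \left(- 5 \left(6 - 3\right) - 22\right)^{2} = \left(\left(-5\right) 3 - 22\right)^{2} = \left(-15 - 22\right)^{2} = \left(-37\right)^{2} = 1369$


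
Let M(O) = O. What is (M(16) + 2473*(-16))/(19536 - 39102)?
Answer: 6592/3261 ≈ 2.0215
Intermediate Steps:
(M(16) + 2473*(-16))/(19536 - 39102) = (16 + 2473*(-16))/(19536 - 39102) = (16 - 39568)/(-19566) = -39552*(-1/19566) = 6592/3261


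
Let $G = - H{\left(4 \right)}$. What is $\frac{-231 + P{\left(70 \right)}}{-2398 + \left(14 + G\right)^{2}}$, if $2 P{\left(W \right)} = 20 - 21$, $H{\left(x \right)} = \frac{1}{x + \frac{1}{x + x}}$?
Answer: $\frac{504207}{4810612} \approx 0.10481$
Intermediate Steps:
$H{\left(x \right)} = \frac{1}{x + \frac{1}{2 x}}$
$P{\left(W \right)} = - \frac{1}{2}$ ($P{\left(W \right)} = \frac{20 - 21}{2} = \frac{1}{2} \left(-1\right) = - \frac{1}{2}$)
$G = - \frac{8}{33}$ ($G = - \frac{2 \cdot 4}{1 + 2 \cdot 4^{2}} = - \frac{2 \cdot 4}{1 + 2 \cdot 16} = - \frac{2 \cdot 4}{1 + 32} = - \frac{2 \cdot 4}{33} = \left(-1\right) \frac{8}{33} = - \frac{8}{33} \approx -0.24242$)
$\frac{-231 + P{\left(70 \right)}}{-2398 + \left(14 + G\right)^{2}} = \frac{-231 - \frac{1}{2}}{-2398 + \left(14 - \frac{8}{33}\right)^{2}} = - \frac{463}{2 \left(-2398 + \left(\frac{454}{33}\right)^{2}\right)} = - \frac{463}{2 \left(-2398 + \frac{206116}{1089}\right)} = - \frac{463}{2 \left(- \frac{2405306}{1089}\right)} = \left(- \frac{463}{2}\right) \left(- \frac{1089}{2405306}\right) = \frac{504207}{4810612}$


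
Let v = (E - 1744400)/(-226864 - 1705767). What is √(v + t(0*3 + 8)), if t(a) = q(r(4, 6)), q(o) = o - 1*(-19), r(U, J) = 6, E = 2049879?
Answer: 2*√23196546592194/1932631 ≈ 4.9842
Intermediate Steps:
q(o) = 19 + o (q(o) = o + 19 = 19 + o)
t(a) = 25 (t(a) = 19 + 6 = 25)
v = -305479/1932631 (v = (2049879 - 1744400)/(-226864 - 1705767) = 305479/(-1932631) = 305479*(-1/1932631) = -305479/1932631 ≈ -0.15806)
√(v + t(0*3 + 8)) = √(-305479/1932631 + 25) = √(48010296/1932631) = 2*√23196546592194/1932631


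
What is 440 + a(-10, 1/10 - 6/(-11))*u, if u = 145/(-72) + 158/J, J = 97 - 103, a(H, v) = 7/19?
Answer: 587633/1368 ≈ 429.56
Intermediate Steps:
a(H, v) = 7/19 (a(H, v) = 7*(1/19) = 7/19)
J = -6
u = -2041/72 (u = 145/(-72) + 158/(-6) = 145*(-1/72) + 158*(-⅙) = -145/72 - 79/3 = -2041/72 ≈ -28.347)
440 + a(-10, 1/10 - 6/(-11))*u = 440 + (7/19)*(-2041/72) = 440 - 14287/1368 = 587633/1368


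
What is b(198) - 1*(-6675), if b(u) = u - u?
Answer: 6675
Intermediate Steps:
b(u) = 0
b(198) - 1*(-6675) = 0 - 1*(-6675) = 0 + 6675 = 6675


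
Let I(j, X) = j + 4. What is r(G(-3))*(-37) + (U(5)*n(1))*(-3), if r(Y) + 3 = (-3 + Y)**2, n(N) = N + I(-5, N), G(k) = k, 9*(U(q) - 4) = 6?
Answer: -1221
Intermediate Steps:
U(q) = 14/3 (U(q) = 4 + (1/9)*6 = 4 + 2/3 = 14/3)
I(j, X) = 4 + j
n(N) = -1 + N (n(N) = N + (4 - 5) = N - 1 = -1 + N)
r(Y) = -3 + (-3 + Y)**2
r(G(-3))*(-37) + (U(5)*n(1))*(-3) = (-3 + (-3 - 3)**2)*(-37) + (14*(-1 + 1)/3)*(-3) = (-3 + (-6)**2)*(-37) + ((14/3)*0)*(-3) = (-3 + 36)*(-37) + 0*(-3) = 33*(-37) + 0 = -1221 + 0 = -1221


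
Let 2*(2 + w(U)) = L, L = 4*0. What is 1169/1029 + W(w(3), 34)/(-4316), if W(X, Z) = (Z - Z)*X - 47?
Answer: 727681/634452 ≈ 1.1469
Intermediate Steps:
L = 0
w(U) = -2 (w(U) = -2 + (½)*0 = -2 + 0 = -2)
W(X, Z) = -47 (W(X, Z) = 0*X - 47 = 0 - 47 = -47)
1169/1029 + W(w(3), 34)/(-4316) = 1169/1029 - 47/(-4316) = 1169*(1/1029) - 47*(-1/4316) = 167/147 + 47/4316 = 727681/634452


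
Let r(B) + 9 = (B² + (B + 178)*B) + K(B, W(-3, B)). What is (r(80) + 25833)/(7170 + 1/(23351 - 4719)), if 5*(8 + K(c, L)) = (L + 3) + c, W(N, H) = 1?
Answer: 4925630048/667957205 ≈ 7.3742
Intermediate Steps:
K(c, L) = -37/5 + L/5 + c/5 (K(c, L) = -8 + ((L + 3) + c)/5 = -8 + ((3 + L) + c)/5 = -8 + (3 + L + c)/5 = -8 + (⅗ + L/5 + c/5) = -37/5 + L/5 + c/5)
r(B) = -81/5 + B² + B/5 + B*(178 + B) (r(B) = -9 + ((B² + (B + 178)*B) + (-37/5 + (⅕)*1 + B/5)) = -9 + ((B² + (178 + B)*B) + (-37/5 + ⅕ + B/5)) = -9 + ((B² + B*(178 + B)) + (-36/5 + B/5)) = -9 + (-36/5 + B² + B/5 + B*(178 + B)) = -81/5 + B² + B/5 + B*(178 + B))
(r(80) + 25833)/(7170 + 1/(23351 - 4719)) = ((-81/5 + 2*80² + (891/5)*80) + 25833)/(7170 + 1/(23351 - 4719)) = ((-81/5 + 2*6400 + 14256) + 25833)/(7170 + 1/18632) = ((-81/5 + 12800 + 14256) + 25833)/(7170 + 1/18632) = (135199/5 + 25833)/(133591441/18632) = (264364/5)*(18632/133591441) = 4925630048/667957205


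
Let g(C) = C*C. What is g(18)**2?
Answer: 104976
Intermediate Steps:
g(C) = C**2
g(18)**2 = (18**2)**2 = 324**2 = 104976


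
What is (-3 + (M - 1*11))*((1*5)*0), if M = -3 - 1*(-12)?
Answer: 0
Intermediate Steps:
M = 9 (M = -3 + 12 = 9)
(-3 + (M - 1*11))*((1*5)*0) = (-3 + (9 - 1*11))*((1*5)*0) = (-3 + (9 - 11))*(5*0) = (-3 - 2)*0 = -5*0 = 0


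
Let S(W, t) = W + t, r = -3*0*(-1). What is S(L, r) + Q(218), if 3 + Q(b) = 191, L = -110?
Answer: 78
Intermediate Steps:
Q(b) = 188 (Q(b) = -3 + 191 = 188)
r = 0 (r = 0*(-1) = 0)
S(L, r) + Q(218) = (-110 + 0) + 188 = -110 + 188 = 78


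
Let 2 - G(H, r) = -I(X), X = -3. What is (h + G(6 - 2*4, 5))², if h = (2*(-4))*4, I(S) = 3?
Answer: 729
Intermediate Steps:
G(H, r) = 5 (G(H, r) = 2 - (-1)*3 = 2 - 1*(-3) = 2 + 3 = 5)
h = -32 (h = -8*4 = -32)
(h + G(6 - 2*4, 5))² = (-32 + 5)² = (-27)² = 729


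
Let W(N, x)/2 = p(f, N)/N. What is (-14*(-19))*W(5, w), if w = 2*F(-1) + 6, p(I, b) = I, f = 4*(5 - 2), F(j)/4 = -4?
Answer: 6384/5 ≈ 1276.8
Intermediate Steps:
F(j) = -16 (F(j) = 4*(-4) = -16)
f = 12 (f = 4*3 = 12)
w = -26 (w = 2*(-16) + 6 = -32 + 6 = -26)
W(N, x) = 24/N (W(N, x) = 2*(12/N) = 24/N)
(-14*(-19))*W(5, w) = (-14*(-19))*(24/5) = 266*(24*(⅕)) = 266*(24/5) = 6384/5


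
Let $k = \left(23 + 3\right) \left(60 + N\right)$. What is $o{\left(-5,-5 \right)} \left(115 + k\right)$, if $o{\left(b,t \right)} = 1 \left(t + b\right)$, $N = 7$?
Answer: $-18570$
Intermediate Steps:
$o{\left(b,t \right)} = b + t$ ($o{\left(b,t \right)} = 1 \left(b + t\right) = b + t$)
$k = 1742$ ($k = \left(23 + 3\right) \left(60 + 7\right) = 26 \cdot 67 = 1742$)
$o{\left(-5,-5 \right)} \left(115 + k\right) = \left(-5 - 5\right) \left(115 + 1742\right) = \left(-10\right) 1857 = -18570$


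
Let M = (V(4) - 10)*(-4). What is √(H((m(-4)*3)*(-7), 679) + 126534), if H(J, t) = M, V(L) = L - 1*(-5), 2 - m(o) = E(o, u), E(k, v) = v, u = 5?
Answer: √126538 ≈ 355.72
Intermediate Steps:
m(o) = -3 (m(o) = 2 - 1*5 = 2 - 5 = -3)
V(L) = 5 + L (V(L) = L + 5 = 5 + L)
M = 4 (M = ((5 + 4) - 10)*(-4) = (9 - 10)*(-4) = -1*(-4) = 4)
H(J, t) = 4
√(H((m(-4)*3)*(-7), 679) + 126534) = √(4 + 126534) = √126538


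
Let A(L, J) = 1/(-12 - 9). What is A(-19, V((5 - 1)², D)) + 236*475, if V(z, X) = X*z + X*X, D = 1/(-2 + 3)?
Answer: 2354099/21 ≈ 1.1210e+5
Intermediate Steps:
D = 1 (D = 1/1 = 1)
V(z, X) = X² + X*z (V(z, X) = X*z + X² = X² + X*z)
A(L, J) = -1/21 (A(L, J) = 1/(-21) = -1/21)
A(-19, V((5 - 1)², D)) + 236*475 = -1/21 + 236*475 = -1/21 + 112100 = 2354099/21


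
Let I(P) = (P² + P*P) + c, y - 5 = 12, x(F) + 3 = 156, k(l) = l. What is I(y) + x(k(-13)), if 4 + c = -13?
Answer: 714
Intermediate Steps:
c = -17 (c = -4 - 13 = -17)
x(F) = 153 (x(F) = -3 + 156 = 153)
y = 17 (y = 5 + 12 = 17)
I(P) = -17 + 2*P² (I(P) = (P² + P*P) - 17 = (P² + P²) - 17 = 2*P² - 17 = -17 + 2*P²)
I(y) + x(k(-13)) = (-17 + 2*17²) + 153 = (-17 + 2*289) + 153 = (-17 + 578) + 153 = 561 + 153 = 714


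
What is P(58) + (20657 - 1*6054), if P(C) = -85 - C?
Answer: 14460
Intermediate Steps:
P(58) + (20657 - 1*6054) = (-85 - 1*58) + (20657 - 1*6054) = (-85 - 58) + (20657 - 6054) = -143 + 14603 = 14460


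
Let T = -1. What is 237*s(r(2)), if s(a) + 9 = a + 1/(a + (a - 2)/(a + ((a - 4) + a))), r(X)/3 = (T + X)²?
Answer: -21567/16 ≈ -1347.9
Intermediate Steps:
r(X) = 3*(-1 + X)²
s(a) = -9 + a + 1/(a + (-2 + a)/(-4 + 3*a)) (s(a) = -9 + (a + 1/(a + (a - 2)/(a + ((a - 4) + a)))) = -9 + (a + 1/(a + (-2 + a)/(a + ((-4 + a) + a)))) = -9 + (a + 1/(a + (-2 + a)/(a + (-4 + 2*a)))) = -9 + (a + 1/(a + (-2 + a)/(-4 + 3*a))) = -9 + a + 1/(a + (-2 + a)/(-4 + 3*a)))
237*s(r(2)) = 237*((-14 - 84*(-1 + 2)² - 3*27*(-1 + 2)⁶ + 30*(3*(-1 + 2)²)²)/(2 - 3*9*(-1 + 2)⁴ + 3*(3*(-1 + 2)²))) = 237*((-14 - 84*1² - 3*(3*1²)³ + 30*(3*1²)²)/(2 - 3*(3*1²)² + 3*(3*1²))) = 237*((-14 - 84 - 3*(3*1)³ + 30*(3*1)²)/(2 - 3*(3*1)² + 3*(3*1))) = 237*((-14 - 28*3 - 3*3³ + 30*3²)/(2 - 3*3² + 3*3)) = 237*((-14 - 84 - 3*27 + 30*9)/(2 - 3*9 + 9)) = 237*((-14 - 84 - 81 + 270)/(2 - 27 + 9)) = 237*(91/(-16)) = 237*(-1/16*91) = 237*(-91/16) = -21567/16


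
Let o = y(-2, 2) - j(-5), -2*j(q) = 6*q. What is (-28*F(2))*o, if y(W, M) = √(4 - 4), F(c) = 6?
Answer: 2520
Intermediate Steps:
y(W, M) = 0 (y(W, M) = √0 = 0)
j(q) = -3*q
o = -15 (o = 0 - (-3)*(-5) = 0 - 1*15 = 0 - 15 = -15)
(-28*F(2))*o = -28*6*(-15) = -168*(-15) = 2520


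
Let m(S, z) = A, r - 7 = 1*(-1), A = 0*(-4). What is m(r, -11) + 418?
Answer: 418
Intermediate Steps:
A = 0
r = 6 (r = 7 + 1*(-1) = 7 - 1 = 6)
m(S, z) = 0
m(r, -11) + 418 = 0 + 418 = 418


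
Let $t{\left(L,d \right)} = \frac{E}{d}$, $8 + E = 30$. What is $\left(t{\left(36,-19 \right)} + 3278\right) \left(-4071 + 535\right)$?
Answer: $- \frac{220151360}{19} \approx -1.1587 \cdot 10^{7}$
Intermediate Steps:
$E = 22$ ($E = -8 + 30 = 22$)
$t{\left(L,d \right)} = \frac{22}{d}$
$\left(t{\left(36,-19 \right)} + 3278\right) \left(-4071 + 535\right) = \left(\frac{22}{-19} + 3278\right) \left(-4071 + 535\right) = \left(22 \left(- \frac{1}{19}\right) + 3278\right) \left(-3536\right) = \left(- \frac{22}{19} + 3278\right) \left(-3536\right) = \frac{62260}{19} \left(-3536\right) = - \frac{220151360}{19}$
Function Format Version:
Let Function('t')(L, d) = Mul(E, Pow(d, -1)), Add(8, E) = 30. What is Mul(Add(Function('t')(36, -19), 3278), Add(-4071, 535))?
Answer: Rational(-220151360, 19) ≈ -1.1587e+7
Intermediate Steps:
E = 22 (E = Add(-8, 30) = 22)
Function('t')(L, d) = Mul(22, Pow(d, -1))
Mul(Add(Function('t')(36, -19), 3278), Add(-4071, 535)) = Mul(Add(Mul(22, Pow(-19, -1)), 3278), Add(-4071, 535)) = Mul(Add(Mul(22, Rational(-1, 19)), 3278), -3536) = Mul(Add(Rational(-22, 19), 3278), -3536) = Mul(Rational(62260, 19), -3536) = Rational(-220151360, 19)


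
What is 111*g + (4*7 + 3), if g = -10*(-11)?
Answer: 12241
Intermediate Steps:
g = 110
111*g + (4*7 + 3) = 111*110 + (4*7 + 3) = 12210 + (28 + 3) = 12210 + 31 = 12241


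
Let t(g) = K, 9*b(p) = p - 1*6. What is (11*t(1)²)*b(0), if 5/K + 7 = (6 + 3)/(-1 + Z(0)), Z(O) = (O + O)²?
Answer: -275/384 ≈ -0.71615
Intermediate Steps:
Z(O) = 4*O² (Z(O) = (2*O)² = 4*O²)
K = -5/16 (K = 5/(-7 + (6 + 3)/(-1 + 4*0²)) = 5/(-7 + 9/(-1 + 4*0)) = 5/(-7 + 9/(-1 + 0)) = 5/(-7 + 9/(-1)) = 5/(-7 + 9*(-1)) = 5/(-7 - 9) = 5/(-16) = 5*(-1/16) = -5/16 ≈ -0.31250)
b(p) = -⅔ + p/9 (b(p) = (p - 1*6)/9 = (p - 6)/9 = (-6 + p)/9 = -⅔ + p/9)
t(g) = -5/16
(11*t(1)²)*b(0) = (11*(-5/16)²)*(-⅔ + (⅑)*0) = (11*(25/256))*(-⅔ + 0) = (275/256)*(-⅔) = -275/384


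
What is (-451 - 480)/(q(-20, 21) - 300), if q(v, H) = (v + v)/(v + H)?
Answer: 931/340 ≈ 2.7382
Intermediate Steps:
q(v, H) = 2*v/(H + v) (q(v, H) = (2*v)/(H + v) = 2*v/(H + v))
(-451 - 480)/(q(-20, 21) - 300) = (-451 - 480)/(2*(-20)/(21 - 20) - 300) = -931/(2*(-20)/1 - 300) = -931/(2*(-20)*1 - 300) = -931/(-40 - 300) = -931/(-340) = -931*(-1/340) = 931/340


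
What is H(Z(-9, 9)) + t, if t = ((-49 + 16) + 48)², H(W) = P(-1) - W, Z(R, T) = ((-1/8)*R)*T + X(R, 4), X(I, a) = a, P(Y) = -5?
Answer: 1647/8 ≈ 205.88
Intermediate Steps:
Z(R, T) = 4 - R*T/8 (Z(R, T) = ((-1/8)*R)*T + 4 = ((-1*⅛)*R)*T + 4 = (-R/8)*T + 4 = -R*T/8 + 4 = 4 - R*T/8)
H(W) = -5 - W
t = 225 (t = (-33 + 48)² = 15² = 225)
H(Z(-9, 9)) + t = (-5 - (4 - ⅛*(-9)*9)) + 225 = (-5 - (4 + 81/8)) + 225 = (-5 - 1*113/8) + 225 = (-5 - 113/8) + 225 = -153/8 + 225 = 1647/8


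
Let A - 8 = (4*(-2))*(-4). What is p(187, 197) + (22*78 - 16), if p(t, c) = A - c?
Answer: 1543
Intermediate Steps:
A = 40 (A = 8 + (4*(-2))*(-4) = 8 - 8*(-4) = 8 + 32 = 40)
p(t, c) = 40 - c
p(187, 197) + (22*78 - 16) = (40 - 1*197) + (22*78 - 16) = (40 - 197) + (1716 - 16) = -157 + 1700 = 1543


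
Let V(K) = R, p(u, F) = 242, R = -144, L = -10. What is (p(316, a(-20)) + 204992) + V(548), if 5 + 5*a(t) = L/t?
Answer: 205090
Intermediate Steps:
a(t) = -1 - 2/t (a(t) = -1 + (-10/t)/5 = -1 - 2/t)
V(K) = -144
(p(316, a(-20)) + 204992) + V(548) = (242 + 204992) - 144 = 205234 - 144 = 205090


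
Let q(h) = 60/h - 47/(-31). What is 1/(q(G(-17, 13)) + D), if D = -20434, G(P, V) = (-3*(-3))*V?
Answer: -1209/24702253 ≈ -4.8943e-5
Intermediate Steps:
G(P, V) = 9*V
q(h) = 47/31 + 60/h (q(h) = 60/h - 47*(-1/31) = 60/h + 47/31 = 47/31 + 60/h)
1/(q(G(-17, 13)) + D) = 1/((47/31 + 60/((9*13))) - 20434) = 1/((47/31 + 60/117) - 20434) = 1/((47/31 + 60*(1/117)) - 20434) = 1/((47/31 + 20/39) - 20434) = 1/(2453/1209 - 20434) = 1/(-24702253/1209) = -1209/24702253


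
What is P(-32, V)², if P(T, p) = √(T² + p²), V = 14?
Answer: 1220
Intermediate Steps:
P(-32, V)² = (√((-32)² + 14²))² = (√(1024 + 196))² = (√1220)² = (2*√305)² = 1220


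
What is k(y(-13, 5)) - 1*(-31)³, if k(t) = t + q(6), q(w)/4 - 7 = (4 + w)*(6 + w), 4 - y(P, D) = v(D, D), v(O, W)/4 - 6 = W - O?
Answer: 30279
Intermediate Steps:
v(O, W) = 24 - 4*O + 4*W (v(O, W) = 24 + 4*(W - O) = 24 + (-4*O + 4*W) = 24 - 4*O + 4*W)
y(P, D) = -20 (y(P, D) = 4 - (24 - 4*D + 4*D) = 4 - 1*24 = 4 - 24 = -20)
q(w) = 28 + 4*(4 + w)*(6 + w) (q(w) = 28 + 4*((4 + w)*(6 + w)) = 28 + 4*(4 + w)*(6 + w))
k(t) = 508 + t (k(t) = t + (124 + 4*6² + 40*6) = t + (124 + 4*36 + 240) = t + (124 + 144 + 240) = t + 508 = 508 + t)
k(y(-13, 5)) - 1*(-31)³ = (508 - 20) - 1*(-31)³ = 488 - 1*(-29791) = 488 + 29791 = 30279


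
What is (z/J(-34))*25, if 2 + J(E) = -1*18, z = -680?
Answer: 850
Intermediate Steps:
J(E) = -20 (J(E) = -2 - 1*18 = -2 - 18 = -20)
(z/J(-34))*25 = -680/(-20)*25 = -680*(-1/20)*25 = 34*25 = 850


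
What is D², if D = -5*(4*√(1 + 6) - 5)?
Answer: 3425 - 1000*√7 ≈ 779.25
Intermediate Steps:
D = 25 - 20*√7 (D = -5*(4*√7 - 5) = -5*(-5 + 4*√7) = 25 - 20*√7 ≈ -27.915)
D² = (25 - 20*√7)²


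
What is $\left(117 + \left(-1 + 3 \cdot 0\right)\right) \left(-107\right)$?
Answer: $-12412$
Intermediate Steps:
$\left(117 + \left(-1 + 3 \cdot 0\right)\right) \left(-107\right) = \left(117 + \left(-1 + 0\right)\right) \left(-107\right) = \left(117 - 1\right) \left(-107\right) = 116 \left(-107\right) = -12412$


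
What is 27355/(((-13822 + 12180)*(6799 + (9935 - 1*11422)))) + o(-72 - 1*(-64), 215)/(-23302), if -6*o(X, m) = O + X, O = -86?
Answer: -1161113459/304870691712 ≈ -0.0038085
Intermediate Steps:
o(X, m) = 43/3 - X/6 (o(X, m) = -(-86 + X)/6 = 43/3 - X/6)
27355/(((-13822 + 12180)*(6799 + (9935 - 1*11422)))) + o(-72 - 1*(-64), 215)/(-23302) = 27355/(((-13822 + 12180)*(6799 + (9935 - 1*11422)))) + (43/3 - (-72 - 1*(-64))/6)/(-23302) = 27355/((-1642*(6799 + (9935 - 11422)))) + (43/3 - (-72 + 64)/6)*(-1/23302) = 27355/((-1642*(6799 - 1487))) + (43/3 - ⅙*(-8))*(-1/23302) = 27355/((-1642*5312)) + (43/3 + 4/3)*(-1/23302) = 27355/(-8722304) + (47/3)*(-1/23302) = 27355*(-1/8722304) - 47/69906 = -27355/8722304 - 47/69906 = -1161113459/304870691712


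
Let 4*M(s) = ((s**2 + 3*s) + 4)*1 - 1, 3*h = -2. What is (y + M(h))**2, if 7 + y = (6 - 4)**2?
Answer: 9025/1296 ≈ 6.9637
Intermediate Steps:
h = -2/3 (h = (1/3)*(-2) = -2/3 ≈ -0.66667)
M(s) = 3/4 + s**2/4 + 3*s/4 (M(s) = (((s**2 + 3*s) + 4)*1 - 1)/4 = ((4 + s**2 + 3*s)*1 - 1)/4 = ((4 + s**2 + 3*s) - 1)/4 = (3 + s**2 + 3*s)/4 = 3/4 + s**2/4 + 3*s/4)
y = -3 (y = -7 + (6 - 4)**2 = -7 + 2**2 = -7 + 4 = -3)
(y + M(h))**2 = (-3 + (3/4 + (-2/3)**2/4 + (3/4)*(-2/3)))**2 = (-3 + (3/4 + (1/4)*(4/9) - 1/2))**2 = (-3 + (3/4 + 1/9 - 1/2))**2 = (-3 + 13/36)**2 = (-95/36)**2 = 9025/1296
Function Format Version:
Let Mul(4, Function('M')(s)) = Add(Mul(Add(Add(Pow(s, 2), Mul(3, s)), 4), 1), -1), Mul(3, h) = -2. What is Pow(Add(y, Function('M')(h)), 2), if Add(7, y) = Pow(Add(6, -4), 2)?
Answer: Rational(9025, 1296) ≈ 6.9637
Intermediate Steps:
h = Rational(-2, 3) (h = Mul(Rational(1, 3), -2) = Rational(-2, 3) ≈ -0.66667)
Function('M')(s) = Add(Rational(3, 4), Mul(Rational(1, 4), Pow(s, 2)), Mul(Rational(3, 4), s)) (Function('M')(s) = Mul(Rational(1, 4), Add(Mul(Add(Add(Pow(s, 2), Mul(3, s)), 4), 1), -1)) = Mul(Rational(1, 4), Add(Mul(Add(4, Pow(s, 2), Mul(3, s)), 1), -1)) = Mul(Rational(1, 4), Add(Add(4, Pow(s, 2), Mul(3, s)), -1)) = Mul(Rational(1, 4), Add(3, Pow(s, 2), Mul(3, s))) = Add(Rational(3, 4), Mul(Rational(1, 4), Pow(s, 2)), Mul(Rational(3, 4), s)))
y = -3 (y = Add(-7, Pow(Add(6, -4), 2)) = Add(-7, Pow(2, 2)) = Add(-7, 4) = -3)
Pow(Add(y, Function('M')(h)), 2) = Pow(Add(-3, Add(Rational(3, 4), Mul(Rational(1, 4), Pow(Rational(-2, 3), 2)), Mul(Rational(3, 4), Rational(-2, 3)))), 2) = Pow(Add(-3, Add(Rational(3, 4), Mul(Rational(1, 4), Rational(4, 9)), Rational(-1, 2))), 2) = Pow(Add(-3, Add(Rational(3, 4), Rational(1, 9), Rational(-1, 2))), 2) = Pow(Add(-3, Rational(13, 36)), 2) = Pow(Rational(-95, 36), 2) = Rational(9025, 1296)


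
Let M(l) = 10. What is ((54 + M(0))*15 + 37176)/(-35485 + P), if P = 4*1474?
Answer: -1816/1409 ≈ -1.2889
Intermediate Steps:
P = 5896
((54 + M(0))*15 + 37176)/(-35485 + P) = ((54 + 10)*15 + 37176)/(-35485 + 5896) = (64*15 + 37176)/(-29589) = (960 + 37176)*(-1/29589) = 38136*(-1/29589) = -1816/1409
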